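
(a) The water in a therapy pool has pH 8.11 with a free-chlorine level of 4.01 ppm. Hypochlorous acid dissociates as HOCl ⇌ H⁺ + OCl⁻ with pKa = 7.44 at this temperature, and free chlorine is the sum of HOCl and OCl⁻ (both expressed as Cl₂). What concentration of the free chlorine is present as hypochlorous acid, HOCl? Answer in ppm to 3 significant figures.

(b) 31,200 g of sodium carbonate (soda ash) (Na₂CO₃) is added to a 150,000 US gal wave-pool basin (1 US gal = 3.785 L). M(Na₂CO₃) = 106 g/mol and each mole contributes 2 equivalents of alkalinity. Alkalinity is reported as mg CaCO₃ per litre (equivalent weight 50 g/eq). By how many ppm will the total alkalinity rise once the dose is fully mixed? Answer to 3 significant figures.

(a) [OCl⁻]/[HOCl] = 10^(pH − pKa) = 10^(8.11 − 7.44) = 10^0.67 = 4.677.
(a) Fraction as HOCl = 1 / (1 + 4.677) = 0.1761.
(a) HOCl = 0.1761 × 4.01 ppm = 0.7063 ppm.

(b) Volume: 150,000 US gal × 3.785 L/gal = 567,750 L.
(b) Moles of Na₂CO₃: 31,200 g ÷ 106 g/mol = 294.3 mol → 588.7 eq of alkalinity.
(b) As CaCO₃: 588.7 eq × 50 g/eq = 29,430 g.
(b) Rise: 29,430 g / 567,750 L × 1000 = 51.84 mg/L.

(a) 0.706 ppm; (b) 51.8 ppm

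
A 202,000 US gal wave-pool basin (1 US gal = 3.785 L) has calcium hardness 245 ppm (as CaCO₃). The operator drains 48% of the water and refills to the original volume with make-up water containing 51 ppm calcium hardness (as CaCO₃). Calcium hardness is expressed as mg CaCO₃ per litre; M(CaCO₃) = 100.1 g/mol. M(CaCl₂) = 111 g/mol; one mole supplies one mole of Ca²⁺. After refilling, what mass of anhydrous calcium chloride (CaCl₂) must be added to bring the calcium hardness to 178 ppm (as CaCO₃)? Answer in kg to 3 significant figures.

Volume: 202,000 US gal × 3.785 L/gal = 764,570 L.
After draining 48% and refilling: 245 × 0.52 + 51 × 0.48 = 151.88 ppm.
Deficit to target: 178 − 151.88 = 26.12 mg/L.
As CaCO₃: 26.12 mg/L × 764,570 L = 19,970 g; ÷ 100.1 = 199.5 mol Ca²⁺.
Mass: 199.5 × 111 = 22,150 g.

22.1 kg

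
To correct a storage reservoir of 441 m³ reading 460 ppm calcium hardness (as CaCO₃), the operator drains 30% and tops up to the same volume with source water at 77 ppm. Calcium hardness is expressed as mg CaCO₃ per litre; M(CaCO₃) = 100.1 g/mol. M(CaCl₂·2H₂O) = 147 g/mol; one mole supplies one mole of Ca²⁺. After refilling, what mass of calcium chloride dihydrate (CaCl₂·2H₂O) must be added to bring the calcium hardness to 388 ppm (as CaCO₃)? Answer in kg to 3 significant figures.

27.8 kg

Volume: 441 m³ = 441,000 L.
After draining 30% and refilling: 460 × 0.70 + 77 × 0.30 = 345.1 ppm.
Deficit to target: 388 − 345.1 = 42.9 mg/L.
As CaCO₃: 42.9 mg/L × 441,000 L = 18,920 g; ÷ 100.1 = 189 mol Ca²⁺.
Mass: 189 × 147 = 27,780 g.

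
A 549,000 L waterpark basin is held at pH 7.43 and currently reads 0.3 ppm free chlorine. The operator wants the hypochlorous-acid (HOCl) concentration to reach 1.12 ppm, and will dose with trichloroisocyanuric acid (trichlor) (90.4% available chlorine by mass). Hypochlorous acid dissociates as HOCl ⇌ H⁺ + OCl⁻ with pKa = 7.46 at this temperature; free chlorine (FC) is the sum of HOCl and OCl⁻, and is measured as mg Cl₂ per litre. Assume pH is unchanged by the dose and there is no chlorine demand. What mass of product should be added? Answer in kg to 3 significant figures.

1.13 kg

[OCl⁻]/[HOCl] = 10^(pH − pKa) = 10^(7.43 − 7.46) = 0.9333; fraction as HOCl = 1/(1 + 0.9333) = 0.5173.
Free chlorine required for 1.12 ppm HOCl: 1.12 / 0.5173 = 2.165 ppm.
FC to add: 2.165 − 0.3 = 1.865 mg/L as Cl₂.
Cl₂ equivalent: 1.865 mg/L × 549,000 L = 1024 g.
Product at 90.4% available Cl: 1024 / 0.904 = 1133 g.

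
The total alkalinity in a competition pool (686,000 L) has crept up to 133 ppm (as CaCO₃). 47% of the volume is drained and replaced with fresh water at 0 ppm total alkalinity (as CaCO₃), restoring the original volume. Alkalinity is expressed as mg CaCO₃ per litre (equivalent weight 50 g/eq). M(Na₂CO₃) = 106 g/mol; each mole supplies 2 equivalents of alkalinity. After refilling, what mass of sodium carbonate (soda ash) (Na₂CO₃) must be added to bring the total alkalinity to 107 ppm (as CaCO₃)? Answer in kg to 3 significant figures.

26.5 kg

After draining 47% and refilling: 133 × 0.53 + 0 × 0.47 = 70.49 ppm.
Deficit to target: 107 − 70.49 = 36.51 mg/L.
As CaCO₃: 36.51 mg/L × 686,000 L = 25,050 g; ÷ 50 g/eq ÷ 2 = 250.5 mol Na₂CO₃.
Mass: 250.5 × 106 = 26,550 g.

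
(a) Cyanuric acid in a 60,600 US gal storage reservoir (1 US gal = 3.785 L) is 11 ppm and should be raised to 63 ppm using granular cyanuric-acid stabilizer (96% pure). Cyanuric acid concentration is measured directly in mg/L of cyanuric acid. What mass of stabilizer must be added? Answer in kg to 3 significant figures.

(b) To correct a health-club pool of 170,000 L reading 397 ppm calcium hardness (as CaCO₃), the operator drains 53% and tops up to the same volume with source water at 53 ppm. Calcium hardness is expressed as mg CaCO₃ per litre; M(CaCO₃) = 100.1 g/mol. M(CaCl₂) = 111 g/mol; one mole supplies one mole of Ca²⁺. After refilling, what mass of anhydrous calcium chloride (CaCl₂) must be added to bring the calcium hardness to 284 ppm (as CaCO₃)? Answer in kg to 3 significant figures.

(a) Volume: 60,600 US gal × 3.785 L/gal = 229,371 L.
(a) CYA to add: (63 − 11) = 52 mg/L × 229,371 L = 11,930 g cyanuric acid.
(a) At 96% purity: 11,930 / 0.96 = 12,420 g product.

(b) After draining 53% and refilling: 397 × 0.47 + 53 × 0.53 = 214.68 ppm.
(b) Deficit to target: 284 − 214.68 = 69.32 mg/L.
(b) As CaCO₃: 69.32 mg/L × 170,000 L = 11,780 g; ÷ 100.1 = 117.7 mol Ca²⁺.
(b) Mass: 117.7 × 111 = 13,070 g.

(a) 12.4 kg; (b) 13.1 kg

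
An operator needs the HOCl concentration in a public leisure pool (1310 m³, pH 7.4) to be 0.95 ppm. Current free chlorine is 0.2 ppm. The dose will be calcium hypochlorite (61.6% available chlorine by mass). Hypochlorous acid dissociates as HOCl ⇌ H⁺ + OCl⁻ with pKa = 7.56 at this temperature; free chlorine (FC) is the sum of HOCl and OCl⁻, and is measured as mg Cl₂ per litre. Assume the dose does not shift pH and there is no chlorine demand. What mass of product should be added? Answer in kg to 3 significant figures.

Volume: 1310 m³ = 1,310,000 L.
[OCl⁻]/[HOCl] = 10^(pH − pKa) = 10^(7.4 − 7.56) = 0.6918; fraction as HOCl = 1/(1 + 0.6918) = 0.5911.
Free chlorine required for 0.95 ppm HOCl: 0.95 / 0.5911 = 1.607 ppm.
FC to add: 1.607 − 0.2 = 1.407 mg/L as Cl₂.
Cl₂ equivalent: 1.407 mg/L × 1,310,000 L = 1843 g.
Product at 61.6% available Cl: 1843 / 0.616 = 2993 g.

2.99 kg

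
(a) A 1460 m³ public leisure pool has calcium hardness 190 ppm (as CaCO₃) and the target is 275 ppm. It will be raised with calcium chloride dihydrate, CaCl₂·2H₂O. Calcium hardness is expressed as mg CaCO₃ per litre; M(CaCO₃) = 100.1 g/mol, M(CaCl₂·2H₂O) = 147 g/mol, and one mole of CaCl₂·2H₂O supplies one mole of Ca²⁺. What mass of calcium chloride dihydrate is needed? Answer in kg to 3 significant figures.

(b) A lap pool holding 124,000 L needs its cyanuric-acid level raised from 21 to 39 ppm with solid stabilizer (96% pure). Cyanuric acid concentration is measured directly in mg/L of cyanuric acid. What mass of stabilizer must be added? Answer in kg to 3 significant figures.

(a) 182 kg; (b) 2.33 kg

(a) Volume: 1460 m³ = 1,460,000 L.
(a) Hardness to add: (275 − 190) = 85 mg/L as CaCO₃ × 1,460,000 L = 124,100 g as CaCO₃.
(a) Moles of Ca²⁺ (1 mol Ca²⁺ ≡ 1 mol CaCO₃): 124,100 / 100.1 g/mol = 1240 mol.
(a) Mass of CaCl₂·2H₂O: 1240 × 147 = 182,200 g.

(b) CYA to add: (39 − 21) = 18 mg/L × 124,000 L = 2232 g cyanuric acid.
(b) At 96% purity: 2232 / 0.96 = 2325 g product.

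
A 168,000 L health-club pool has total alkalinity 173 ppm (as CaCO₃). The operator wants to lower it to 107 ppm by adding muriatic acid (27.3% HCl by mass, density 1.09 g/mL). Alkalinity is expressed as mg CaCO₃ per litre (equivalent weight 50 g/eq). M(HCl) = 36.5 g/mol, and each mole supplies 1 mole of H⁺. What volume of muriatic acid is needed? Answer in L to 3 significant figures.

27.2 L

Alkalinity to neutralize: (173 − 107) = 66 mg/L as CaCO₃ × 168,000 L = 11,090 g as CaCO₃.
Equivalents of H⁺ required: 11,090 ÷ 50 g/eq = 221.8 eq = 221.8 mol HCl.
Mass of HCl: 221.8 × 36.5 = 8094 g.
Mass of 27.3% solution: 8094 / 0.273 = 29,650 g.
Volume: 29,650 g ÷ 1.09 g/mL = 27,200 mL.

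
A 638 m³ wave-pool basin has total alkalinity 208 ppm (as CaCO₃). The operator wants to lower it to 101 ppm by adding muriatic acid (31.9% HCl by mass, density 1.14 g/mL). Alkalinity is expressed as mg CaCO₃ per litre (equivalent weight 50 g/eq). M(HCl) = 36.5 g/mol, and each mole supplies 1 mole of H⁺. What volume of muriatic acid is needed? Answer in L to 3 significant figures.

137 L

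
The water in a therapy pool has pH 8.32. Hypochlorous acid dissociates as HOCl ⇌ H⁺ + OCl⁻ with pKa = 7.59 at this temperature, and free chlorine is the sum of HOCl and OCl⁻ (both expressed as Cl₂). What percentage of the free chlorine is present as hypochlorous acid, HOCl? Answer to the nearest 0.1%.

15.7%

[OCl⁻]/[HOCl] = 10^(pH − pKa) = 10^(8.32 − 7.59) = 10^0.73 = 5.37.
Fraction as HOCl = 1 / (1 + 5.37) = 0.157.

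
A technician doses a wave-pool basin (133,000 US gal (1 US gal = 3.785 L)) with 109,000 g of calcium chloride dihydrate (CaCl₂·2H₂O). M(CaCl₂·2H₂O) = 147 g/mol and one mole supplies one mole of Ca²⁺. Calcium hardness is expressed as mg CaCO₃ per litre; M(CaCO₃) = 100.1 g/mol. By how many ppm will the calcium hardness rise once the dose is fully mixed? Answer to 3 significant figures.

Volume: 133,000 US gal × 3.785 L/gal = 503,405 L.
Moles of Ca²⁺: 109,000 g ÷ 147 g/mol = 741.5 mol.
As CaCO₃: 741.5 mol × 100.1 g/mol = 74,220 g.
Rise: 74,220 g / 503,405 L × 1000 = 147.4 mg/L.

147 ppm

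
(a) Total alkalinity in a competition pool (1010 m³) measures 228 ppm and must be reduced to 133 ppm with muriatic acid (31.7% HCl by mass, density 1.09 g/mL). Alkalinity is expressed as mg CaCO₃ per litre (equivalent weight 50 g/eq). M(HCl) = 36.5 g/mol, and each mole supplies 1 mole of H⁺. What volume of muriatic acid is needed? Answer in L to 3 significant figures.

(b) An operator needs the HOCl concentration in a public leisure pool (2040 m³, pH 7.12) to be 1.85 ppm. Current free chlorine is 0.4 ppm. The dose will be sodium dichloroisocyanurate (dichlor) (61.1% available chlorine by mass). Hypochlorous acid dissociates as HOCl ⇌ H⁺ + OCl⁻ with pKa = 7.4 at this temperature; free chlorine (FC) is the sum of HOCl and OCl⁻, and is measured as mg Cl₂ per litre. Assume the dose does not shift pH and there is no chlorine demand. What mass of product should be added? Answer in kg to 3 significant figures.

(a) 203 L; (b) 8.08 kg

(a) Volume: 1010 m³ = 1,010,000 L.
(a) Alkalinity to neutralize: (228 − 133) = 95 mg/L as CaCO₃ × 1,010,000 L = 95,950 g as CaCO₃.
(a) Equivalents of H⁺ required: 95,950 ÷ 50 g/eq = 1919 eq = 1919 mol HCl.
(a) Mass of HCl: 1919 × 36.5 = 70,040 g.
(a) Mass of 31.7% solution: 70,040 / 0.317 = 221,000 g.
(a) Volume: 221,000 g ÷ 1.09 g/mL = 202,700 mL.

(b) Volume: 2040 m³ = 2,040,000 L.
(b) [OCl⁻]/[HOCl] = 10^(pH − pKa) = 10^(7.12 − 7.4) = 0.5248; fraction as HOCl = 1/(1 + 0.5248) = 0.6558.
(b) Free chlorine required for 1.85 ppm HOCl: 1.85 / 0.6558 = 2.821 ppm.
(b) FC to add: 2.821 − 0.4 = 2.421 mg/L as Cl₂.
(b) Cl₂ equivalent: 2.421 mg/L × 2,040,000 L = 4939 g.
(b) Product at 61.1% available Cl: 4939 / 0.611 = 8083 g.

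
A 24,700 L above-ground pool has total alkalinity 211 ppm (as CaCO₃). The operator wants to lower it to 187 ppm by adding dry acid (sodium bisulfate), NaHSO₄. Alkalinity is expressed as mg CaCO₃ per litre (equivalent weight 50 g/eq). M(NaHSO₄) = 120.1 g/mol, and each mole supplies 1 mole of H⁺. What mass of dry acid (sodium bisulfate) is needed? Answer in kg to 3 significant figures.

1.42 kg

Alkalinity to neutralize: (211 − 187) = 24 mg/L as CaCO₃ × 24,700 L = 592.8 g as CaCO₃.
Equivalents of H⁺ required: 592.8 ÷ 50 g/eq = 11.86 eq = 11.86 mol NaHSO₄.
Mass of NaHSO₄: 11.86 × 120.1 = 1424 g.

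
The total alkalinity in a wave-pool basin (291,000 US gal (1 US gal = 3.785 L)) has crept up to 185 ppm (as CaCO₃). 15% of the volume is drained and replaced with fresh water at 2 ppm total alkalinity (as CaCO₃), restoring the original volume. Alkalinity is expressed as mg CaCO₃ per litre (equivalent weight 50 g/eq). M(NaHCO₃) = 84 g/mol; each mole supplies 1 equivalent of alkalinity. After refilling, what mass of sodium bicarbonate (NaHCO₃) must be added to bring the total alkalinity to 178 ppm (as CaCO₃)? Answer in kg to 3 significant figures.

37.8 kg

Volume: 291,000 US gal × 3.785 L/gal = 1,101,435 L.
After draining 15% and refilling: 185 × 0.85 + 2 × 0.15 = 157.55 ppm.
Deficit to target: 178 − 157.55 = 20.45 mg/L.
As CaCO₃: 20.45 mg/L × 1,101,435 L = 22,520 g; ÷ 50 g/eq ÷ 1 = 450.5 mol NaHCO₃.
Mass: 450.5 × 84 = 37,840 g.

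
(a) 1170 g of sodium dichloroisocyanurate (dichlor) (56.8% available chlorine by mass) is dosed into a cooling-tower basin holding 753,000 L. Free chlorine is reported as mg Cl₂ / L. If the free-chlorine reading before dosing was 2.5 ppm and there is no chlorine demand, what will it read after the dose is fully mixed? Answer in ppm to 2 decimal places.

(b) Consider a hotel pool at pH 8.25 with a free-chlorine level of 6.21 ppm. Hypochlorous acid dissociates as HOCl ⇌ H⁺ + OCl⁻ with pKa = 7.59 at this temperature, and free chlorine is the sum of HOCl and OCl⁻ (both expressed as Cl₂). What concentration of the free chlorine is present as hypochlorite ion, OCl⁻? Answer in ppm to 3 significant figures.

(a) Available chlorine delivered: 1170 g × 0.568 = 664.6 g as Cl₂.
(a) Concentration rise: 664.6 g / 753,000 L = 0.8825 mg/L = 0.88 ppm.
(a) Final FC: 2.5 + 0.88 = 3.38 ppm.

(b) [OCl⁻]/[HOCl] = 10^(pH − pKa) = 10^(8.25 − 7.59) = 10^0.66 = 4.571.
(b) Fraction as HOCl = 1 / (1 + 4.571) = 0.1795.
(b) OCl⁻ = (1 − 0.1795) × 6.21 ppm = 5.095 ppm.

(a) 3.38 ppm; (b) 5.10 ppm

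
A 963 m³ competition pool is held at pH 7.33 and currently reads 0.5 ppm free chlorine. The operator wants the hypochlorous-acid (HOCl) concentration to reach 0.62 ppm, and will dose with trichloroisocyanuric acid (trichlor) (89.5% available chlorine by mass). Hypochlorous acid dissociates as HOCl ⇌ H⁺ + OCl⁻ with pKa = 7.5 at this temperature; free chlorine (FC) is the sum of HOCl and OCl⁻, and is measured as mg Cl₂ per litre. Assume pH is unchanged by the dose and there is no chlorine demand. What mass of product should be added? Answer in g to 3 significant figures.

580 g

Volume: 963 m³ = 963,000 L.
[OCl⁻]/[HOCl] = 10^(pH − pKa) = 10^(7.33 − 7.5) = 0.6761; fraction as HOCl = 1/(1 + 0.6761) = 0.5966.
Free chlorine required for 0.62 ppm HOCl: 0.62 / 0.5966 = 1.039 ppm.
FC to add: 1.039 − 0.5 = 0.5392 mg/L as Cl₂.
Cl₂ equivalent: 0.5392 mg/L × 963,000 L = 519.2 g.
Product at 89.5% available Cl: 519.2 / 0.895 = 580.1 g.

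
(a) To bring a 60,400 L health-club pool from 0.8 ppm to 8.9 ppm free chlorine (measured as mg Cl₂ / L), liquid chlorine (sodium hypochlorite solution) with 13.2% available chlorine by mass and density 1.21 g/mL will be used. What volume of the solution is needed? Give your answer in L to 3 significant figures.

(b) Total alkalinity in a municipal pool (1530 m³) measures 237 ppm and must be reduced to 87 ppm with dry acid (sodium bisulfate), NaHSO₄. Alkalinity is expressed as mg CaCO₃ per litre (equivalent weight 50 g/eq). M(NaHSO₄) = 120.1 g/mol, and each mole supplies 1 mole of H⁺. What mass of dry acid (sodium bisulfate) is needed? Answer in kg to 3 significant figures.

(a) Chlorine deficit: 8.9 − 0.8 = 8.1 ppm = 8.1 mg/L as Cl₂.
(a) Cl₂ equivalent needed: 8.1 mg/L × 60,400 L = 489,200 mg = 489.2 g.
(a) Product at 13.2% available chlorine: 489.2 / 0.132 = 3706 g.
(a) Volume at density 1.21 g/mL: 3706 g ÷ 1.21 g/mL = 3063 mL.

(b) Volume: 1530 m³ = 1,530,000 L.
(b) Alkalinity to neutralize: (237 − 87) = 150 mg/L as CaCO₃ × 1,530,000 L = 229,500 g as CaCO₃.
(b) Equivalents of H⁺ required: 229,500 ÷ 50 g/eq = 4590 eq = 4590 mol NaHSO₄.
(b) Mass of NaHSO₄: 4590 × 120.1 = 551,300 g.

(a) 3.06 L; (b) 551 kg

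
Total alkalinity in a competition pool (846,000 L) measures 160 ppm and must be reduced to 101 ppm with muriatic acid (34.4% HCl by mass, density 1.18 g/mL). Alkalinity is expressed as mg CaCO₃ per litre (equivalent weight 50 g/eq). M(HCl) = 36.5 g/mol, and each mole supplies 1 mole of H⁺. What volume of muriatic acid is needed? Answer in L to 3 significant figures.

89.8 L

Alkalinity to neutralize: (160 − 101) = 59 mg/L as CaCO₃ × 846,000 L = 49,910 g as CaCO₃.
Equivalents of H⁺ required: 49,910 ÷ 50 g/eq = 998.3 eq = 998.3 mol HCl.
Mass of HCl: 998.3 × 36.5 = 36,440 g.
Mass of 34.4% solution: 36,440 / 0.344 = 105,900 g.
Volume: 105,900 g ÷ 1.18 g/mL = 89,760 mL.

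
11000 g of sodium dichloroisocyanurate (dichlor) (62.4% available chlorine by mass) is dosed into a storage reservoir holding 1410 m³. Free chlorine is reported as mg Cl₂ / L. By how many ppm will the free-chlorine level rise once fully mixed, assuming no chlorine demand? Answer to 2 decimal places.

Volume: 1410 m³ = 1,410,000 L.
Available chlorine delivered: 11,000 g × 0.624 = 6864 g as Cl₂.
Concentration rise: 6864 g / 1,410,000 L = 4.868 mg/L = 4.87 ppm.

4.87 ppm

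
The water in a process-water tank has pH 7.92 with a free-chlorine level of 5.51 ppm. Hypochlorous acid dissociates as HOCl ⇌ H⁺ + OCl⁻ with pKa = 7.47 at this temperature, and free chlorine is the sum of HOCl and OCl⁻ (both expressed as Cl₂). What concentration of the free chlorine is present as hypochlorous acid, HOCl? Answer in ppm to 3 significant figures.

[OCl⁻]/[HOCl] = 10^(pH − pKa) = 10^(7.92 − 7.47) = 10^0.45 = 2.818.
Fraction as HOCl = 1 / (1 + 2.818) = 0.2619.
HOCl = 0.2619 × 5.51 ppm = 1.443 ppm.

1.44 ppm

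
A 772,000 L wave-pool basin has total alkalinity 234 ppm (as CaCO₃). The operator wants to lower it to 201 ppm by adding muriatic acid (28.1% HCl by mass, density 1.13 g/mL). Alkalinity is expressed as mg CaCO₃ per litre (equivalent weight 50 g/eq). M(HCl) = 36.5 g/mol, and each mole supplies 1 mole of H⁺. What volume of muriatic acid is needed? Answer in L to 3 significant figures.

58.6 L

Alkalinity to neutralize: (234 − 201) = 33 mg/L as CaCO₃ × 772,000 L = 25,480 g as CaCO₃.
Equivalents of H⁺ required: 25,480 ÷ 50 g/eq = 509.5 eq = 509.5 mol HCl.
Mass of HCl: 509.5 × 36.5 = 18,600 g.
Mass of 28.1% solution: 18,600 / 0.281 = 66,180 g.
Volume: 66,180 g ÷ 1.13 g/mL = 58,570 mL.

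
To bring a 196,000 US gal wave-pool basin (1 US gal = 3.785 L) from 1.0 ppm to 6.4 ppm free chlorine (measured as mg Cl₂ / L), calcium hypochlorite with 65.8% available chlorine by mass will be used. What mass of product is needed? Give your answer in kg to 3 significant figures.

6.09 kg

Volume: 196,000 US gal × 3.785 L/gal = 741,860 L.
Chlorine deficit: 6.4 − 1.0 = 5.4 ppm = 5.4 mg/L as Cl₂.
Cl₂ equivalent needed: 5.4 mg/L × 741,860 L = 4,006,000 mg = 4006 g.
Product at 65.8% available chlorine: 4006 / 0.658 = 6088 g.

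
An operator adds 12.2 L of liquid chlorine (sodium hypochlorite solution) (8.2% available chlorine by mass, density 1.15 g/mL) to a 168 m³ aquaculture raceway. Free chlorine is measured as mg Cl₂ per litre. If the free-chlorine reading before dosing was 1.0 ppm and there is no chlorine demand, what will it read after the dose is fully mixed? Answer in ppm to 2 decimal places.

7.85 ppm

Volume: 168 m³ = 168,000 L.
Mass of solution: 12.2 L × 1000 mL/L × 1.15 g/mL = 14,030 g.
Available chlorine delivered: 14,030 g × 0.082 = 1150 g as Cl₂.
Concentration rise: 1150 g / 168,000 L = 6.848 mg/L = 6.85 ppm.
Final FC: 1.0 + 6.85 = 7.85 ppm.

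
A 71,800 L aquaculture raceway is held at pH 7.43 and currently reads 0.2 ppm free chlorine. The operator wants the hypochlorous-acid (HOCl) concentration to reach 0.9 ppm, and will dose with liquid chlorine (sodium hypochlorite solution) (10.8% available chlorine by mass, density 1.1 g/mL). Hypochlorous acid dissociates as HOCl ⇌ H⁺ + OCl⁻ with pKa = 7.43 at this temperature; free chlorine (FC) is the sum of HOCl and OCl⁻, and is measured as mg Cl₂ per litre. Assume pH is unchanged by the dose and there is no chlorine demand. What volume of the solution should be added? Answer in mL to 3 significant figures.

967 mL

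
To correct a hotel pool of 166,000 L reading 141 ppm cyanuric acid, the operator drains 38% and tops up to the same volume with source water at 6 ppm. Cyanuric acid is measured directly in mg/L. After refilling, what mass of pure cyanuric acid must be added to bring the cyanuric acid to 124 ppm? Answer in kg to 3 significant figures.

After draining 38% and refilling: 141 × 0.62 + 6 × 0.38 = 89.7 ppm.
Deficit to target: 124 − 89.7 = 34.3 mg/L.
Mass: 34.3 mg/L × 166,000 L = 5694 g cyanuric acid.

5.69 kg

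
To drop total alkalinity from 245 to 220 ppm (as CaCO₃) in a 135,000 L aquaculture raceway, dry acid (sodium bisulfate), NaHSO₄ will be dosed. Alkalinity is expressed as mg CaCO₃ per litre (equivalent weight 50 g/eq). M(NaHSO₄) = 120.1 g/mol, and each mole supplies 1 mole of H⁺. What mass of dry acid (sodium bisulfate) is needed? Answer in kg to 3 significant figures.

8.11 kg

Alkalinity to neutralize: (245 − 220) = 25 mg/L as CaCO₃ × 135,000 L = 3375 g as CaCO₃.
Equivalents of H⁺ required: 3375 ÷ 50 g/eq = 67.5 eq = 67.5 mol NaHSO₄.
Mass of NaHSO₄: 67.5 × 120.1 = 8107 g.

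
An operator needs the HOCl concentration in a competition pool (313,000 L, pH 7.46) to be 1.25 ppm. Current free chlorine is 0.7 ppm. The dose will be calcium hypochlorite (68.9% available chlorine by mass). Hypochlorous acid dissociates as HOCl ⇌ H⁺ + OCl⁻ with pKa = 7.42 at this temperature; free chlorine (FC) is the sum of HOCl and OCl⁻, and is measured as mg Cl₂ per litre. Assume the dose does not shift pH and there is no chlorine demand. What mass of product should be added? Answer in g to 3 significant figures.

872 g

[OCl⁻]/[HOCl] = 10^(pH − pKa) = 10^(7.46 − 7.42) = 1.096; fraction as HOCl = 1/(1 + 1.096) = 0.477.
Free chlorine required for 1.25 ppm HOCl: 1.25 / 0.477 = 2.621 ppm.
FC to add: 2.621 − 0.7 = 1.921 mg/L as Cl₂.
Cl₂ equivalent: 1.921 mg/L × 313,000 L = 601.1 g.
Product at 68.9% available Cl: 601.1 / 0.689 = 872.5 g.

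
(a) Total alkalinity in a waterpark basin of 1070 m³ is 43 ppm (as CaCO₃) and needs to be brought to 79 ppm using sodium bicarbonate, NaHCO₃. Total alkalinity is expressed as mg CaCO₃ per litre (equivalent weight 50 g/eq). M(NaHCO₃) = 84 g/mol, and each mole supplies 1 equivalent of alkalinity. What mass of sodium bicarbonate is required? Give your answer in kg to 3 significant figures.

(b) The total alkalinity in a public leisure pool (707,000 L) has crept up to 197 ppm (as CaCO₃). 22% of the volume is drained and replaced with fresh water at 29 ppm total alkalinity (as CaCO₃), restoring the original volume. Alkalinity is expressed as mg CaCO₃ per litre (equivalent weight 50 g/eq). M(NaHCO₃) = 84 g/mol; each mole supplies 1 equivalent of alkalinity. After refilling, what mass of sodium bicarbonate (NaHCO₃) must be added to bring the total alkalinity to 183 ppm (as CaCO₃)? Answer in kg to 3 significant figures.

(a) 64.7 kg; (b) 27.3 kg

(a) Volume: 1070 m³ = 1,070,000 L.
(a) Alkalinity to add: (79 − 43) = 36 mg/L as CaCO₃ × 1,070,000 L = 38,520 g as CaCO₃.
(a) Equivalents: 38,520 g ÷ 50 g/eq = 770.4 eq.
(a) NaHCO₃ supplies 1 eq per mole → 770.4 mol.
(a) Mass: 770.4 mol × 84 g/mol = 64,710 g.

(b) After draining 22% and refilling: 197 × 0.78 + 29 × 0.22 = 160.04 ppm.
(b) Deficit to target: 183 − 160.04 = 22.96 mg/L.
(b) As CaCO₃: 22.96 mg/L × 707,000 L = 16,230 g; ÷ 50 g/eq ÷ 1 = 324.7 mol NaHCO₃.
(b) Mass: 324.7 × 84 = 27,270 g.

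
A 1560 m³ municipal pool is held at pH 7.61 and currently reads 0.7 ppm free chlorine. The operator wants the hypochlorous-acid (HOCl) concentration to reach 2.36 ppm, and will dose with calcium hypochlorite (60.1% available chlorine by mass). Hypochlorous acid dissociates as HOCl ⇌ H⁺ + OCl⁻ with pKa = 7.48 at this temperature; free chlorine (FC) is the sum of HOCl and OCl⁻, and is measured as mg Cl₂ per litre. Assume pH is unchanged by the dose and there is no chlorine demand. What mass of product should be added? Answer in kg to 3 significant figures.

Volume: 1560 m³ = 1,560,000 L.
[OCl⁻]/[HOCl] = 10^(pH − pKa) = 10^(7.61 − 7.48) = 1.349; fraction as HOCl = 1/(1 + 1.349) = 0.4257.
Free chlorine required for 2.36 ppm HOCl: 2.36 / 0.4257 = 5.544 ppm.
FC to add: 5.544 − 0.7 = 4.844 mg/L as Cl₂.
Cl₂ equivalent: 4.844 mg/L × 1,560,000 L = 7556 g.
Product at 60.1% available Cl: 7556 / 0.601 = 12,570 g.

12.6 kg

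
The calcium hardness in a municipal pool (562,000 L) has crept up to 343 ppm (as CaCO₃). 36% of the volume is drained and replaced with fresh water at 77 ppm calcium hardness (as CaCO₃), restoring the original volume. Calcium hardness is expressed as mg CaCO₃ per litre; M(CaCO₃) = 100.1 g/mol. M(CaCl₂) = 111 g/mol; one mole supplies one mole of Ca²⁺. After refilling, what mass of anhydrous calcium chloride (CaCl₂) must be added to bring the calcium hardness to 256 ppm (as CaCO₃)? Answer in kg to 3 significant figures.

5.46 kg

After draining 36% and refilling: 343 × 0.64 + 77 × 0.36 = 247.24 ppm.
Deficit to target: 256 − 247.24 = 8.76 mg/L.
As CaCO₃: 8.76 mg/L × 562,000 L = 4923 g; ÷ 100.1 = 49.18 mol Ca²⁺.
Mass: 49.18 × 111 = 5459 g.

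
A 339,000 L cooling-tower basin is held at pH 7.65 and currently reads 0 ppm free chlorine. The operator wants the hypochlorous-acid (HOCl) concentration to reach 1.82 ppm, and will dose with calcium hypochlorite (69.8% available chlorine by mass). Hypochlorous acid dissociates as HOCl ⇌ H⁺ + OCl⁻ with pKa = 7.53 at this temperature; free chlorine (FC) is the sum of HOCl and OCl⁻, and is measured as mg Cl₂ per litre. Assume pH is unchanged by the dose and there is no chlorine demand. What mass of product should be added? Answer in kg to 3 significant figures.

2.05 kg

[OCl⁻]/[HOCl] = 10^(pH − pKa) = 10^(7.65 − 7.53) = 1.318; fraction as HOCl = 1/(1 + 1.318) = 0.4314.
Free chlorine required for 1.82 ppm HOCl: 1.82 / 0.4314 = 4.219 ppm.
FC to add: 4.219 − 0 = 4.219 mg/L as Cl₂.
Cl₂ equivalent: 4.219 mg/L × 339,000 L = 1430 g.
Product at 69.8% available Cl: 1430 / 0.698 = 2049 g.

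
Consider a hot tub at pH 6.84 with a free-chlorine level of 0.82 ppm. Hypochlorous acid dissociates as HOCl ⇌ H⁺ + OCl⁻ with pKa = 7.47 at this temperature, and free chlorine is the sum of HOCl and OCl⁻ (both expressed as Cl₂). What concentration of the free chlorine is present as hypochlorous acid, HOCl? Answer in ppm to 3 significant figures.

[OCl⁻]/[HOCl] = 10^(pH − pKa) = 10^(6.84 − 7.47) = 10^-0.63 = 0.2344.
Fraction as HOCl = 1 / (1 + 0.2344) = 0.8101.
HOCl = 0.8101 × 0.82 ppm = 0.6643 ppm.

0.664 ppm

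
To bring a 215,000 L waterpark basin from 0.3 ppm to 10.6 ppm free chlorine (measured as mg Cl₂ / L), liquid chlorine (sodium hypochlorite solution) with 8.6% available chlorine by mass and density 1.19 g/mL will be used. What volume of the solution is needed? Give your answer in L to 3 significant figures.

Chlorine deficit: 10.6 − 0.3 = 10.3 ppm = 10.3 mg/L as Cl₂.
Cl₂ equivalent needed: 10.3 mg/L × 215,000 L = 2,214,000 mg = 2214 g.
Product at 8.6% available chlorine: 2214 / 0.086 = 25,750 g.
Volume at density 1.19 g/mL: 25,750 g ÷ 1.19 g/mL = 21,640 mL.

21.6 L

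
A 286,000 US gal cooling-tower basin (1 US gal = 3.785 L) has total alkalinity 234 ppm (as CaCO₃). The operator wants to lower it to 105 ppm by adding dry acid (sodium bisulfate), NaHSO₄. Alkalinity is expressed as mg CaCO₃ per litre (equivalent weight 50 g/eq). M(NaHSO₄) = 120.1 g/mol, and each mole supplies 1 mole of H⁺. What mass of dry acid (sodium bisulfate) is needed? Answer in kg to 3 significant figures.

Volume: 286,000 US gal × 3.785 L/gal = 1,082,510 L.
Alkalinity to neutralize: (234 − 105) = 129 mg/L as CaCO₃ × 1,082,510 L = 139,600 g as CaCO₃.
Equivalents of H⁺ required: 139,600 ÷ 50 g/eq = 2793 eq = 2793 mol NaHSO₄.
Mass of NaHSO₄: 2793 × 120.1 = 335,400 g.

335 kg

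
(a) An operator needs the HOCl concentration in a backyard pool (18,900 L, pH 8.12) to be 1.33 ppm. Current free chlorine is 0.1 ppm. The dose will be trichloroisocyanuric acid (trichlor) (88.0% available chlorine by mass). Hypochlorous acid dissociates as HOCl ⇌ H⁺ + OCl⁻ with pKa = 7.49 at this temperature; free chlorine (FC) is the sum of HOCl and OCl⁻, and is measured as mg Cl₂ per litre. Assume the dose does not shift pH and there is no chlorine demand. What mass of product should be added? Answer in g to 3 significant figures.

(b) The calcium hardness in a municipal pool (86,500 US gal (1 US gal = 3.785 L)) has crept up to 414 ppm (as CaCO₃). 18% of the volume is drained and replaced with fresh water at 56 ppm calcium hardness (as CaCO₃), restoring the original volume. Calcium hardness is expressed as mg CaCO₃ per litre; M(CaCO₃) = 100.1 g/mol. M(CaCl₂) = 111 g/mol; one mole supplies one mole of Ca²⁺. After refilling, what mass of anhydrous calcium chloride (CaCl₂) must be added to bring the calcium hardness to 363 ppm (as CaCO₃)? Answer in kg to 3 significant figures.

(a) [OCl⁻]/[HOCl] = 10^(pH − pKa) = 10^(8.12 − 7.49) = 4.266; fraction as HOCl = 1/(1 + 4.266) = 0.1899.
(a) Free chlorine required for 1.33 ppm HOCl: 1.33 / 0.1899 = 7.004 ppm.
(a) FC to add: 7.004 − 0.1 = 6.904 mg/L as Cl₂.
(a) Cl₂ equivalent: 6.904 mg/L × 18,900 L = 130.5 g.
(a) Product at 88.0% available Cl: 130.5 / 0.88 = 148.3 g.

(b) Volume: 86,500 US gal × 3.785 L/gal = 327,402 L.
(b) After draining 18% and refilling: 414 × 0.82 + 56 × 0.18 = 349.56 ppm.
(b) Deficit to target: 363 − 349.56 = 13.44 mg/L.
(b) As CaCO₃: 13.44 mg/L × 327,402 L = 4400 g; ÷ 100.1 = 43.96 mol Ca²⁺.
(b) Mass: 43.96 × 111 = 4879 g.

(a) 148 g; (b) 4.88 kg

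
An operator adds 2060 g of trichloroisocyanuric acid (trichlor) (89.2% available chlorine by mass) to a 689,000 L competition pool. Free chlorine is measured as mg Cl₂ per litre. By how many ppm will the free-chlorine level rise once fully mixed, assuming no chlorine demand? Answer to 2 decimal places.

Available chlorine delivered: 2060 g × 0.892 = 1838 g as Cl₂.
Concentration rise: 1838 g / 689,000 L = 2.667 mg/L = 2.67 ppm.

2.67 ppm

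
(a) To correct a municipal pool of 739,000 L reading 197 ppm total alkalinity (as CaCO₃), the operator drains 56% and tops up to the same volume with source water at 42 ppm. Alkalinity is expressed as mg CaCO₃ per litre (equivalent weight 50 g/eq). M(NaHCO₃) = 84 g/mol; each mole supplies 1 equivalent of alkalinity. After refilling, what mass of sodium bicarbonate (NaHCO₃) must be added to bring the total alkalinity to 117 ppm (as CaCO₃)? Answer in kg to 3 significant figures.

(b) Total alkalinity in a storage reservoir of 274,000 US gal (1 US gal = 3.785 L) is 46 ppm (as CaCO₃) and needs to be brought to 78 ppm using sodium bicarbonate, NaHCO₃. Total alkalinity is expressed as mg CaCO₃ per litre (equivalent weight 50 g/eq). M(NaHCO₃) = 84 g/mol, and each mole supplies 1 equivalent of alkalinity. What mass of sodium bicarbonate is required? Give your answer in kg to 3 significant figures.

(a) 8.44 kg; (b) 55.8 kg

(a) After draining 56% and refilling: 197 × 0.44 + 42 × 0.56 = 110.2 ppm.
(a) Deficit to target: 117 − 110.2 = 6.8 mg/L.
(a) As CaCO₃: 6.8 mg/L × 739,000 L = 5025 g; ÷ 50 g/eq ÷ 1 = 100.5 mol NaHCO₃.
(a) Mass: 100.5 × 84 = 8442 g.

(b) Volume: 274,000 US gal × 3.785 L/gal = 1,037,090 L.
(b) Alkalinity to add: (78 − 46) = 32 mg/L as CaCO₃ × 1,037,090 L = 33,190 g as CaCO₃.
(b) Equivalents: 33,190 g ÷ 50 g/eq = 663.7 eq.
(b) NaHCO₃ supplies 1 eq per mole → 663.7 mol.
(b) Mass: 663.7 mol × 84 g/mol = 55,750 g.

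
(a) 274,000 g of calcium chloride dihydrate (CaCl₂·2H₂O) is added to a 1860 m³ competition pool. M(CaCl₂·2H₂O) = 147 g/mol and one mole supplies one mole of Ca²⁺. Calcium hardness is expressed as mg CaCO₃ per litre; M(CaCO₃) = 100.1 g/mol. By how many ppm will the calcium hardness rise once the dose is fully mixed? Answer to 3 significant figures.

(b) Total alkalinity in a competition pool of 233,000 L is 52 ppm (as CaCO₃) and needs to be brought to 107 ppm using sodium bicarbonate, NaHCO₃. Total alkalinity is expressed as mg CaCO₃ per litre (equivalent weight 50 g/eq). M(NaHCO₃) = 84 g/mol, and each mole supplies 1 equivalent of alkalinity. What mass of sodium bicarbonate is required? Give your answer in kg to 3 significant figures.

(a) Volume: 1860 m³ = 1,860,000 L.
(a) Moles of Ca²⁺: 274,000 g ÷ 147 g/mol = 1864 mol.
(a) As CaCO₃: 1864 mol × 100.1 g/mol = 186,600 g.
(a) Rise: 186,600 g / 1,860,000 L × 1000 = 100.3 mg/L.

(b) Alkalinity to add: (107 − 52) = 55 mg/L as CaCO₃ × 233,000 L = 12,820 g as CaCO₃.
(b) Equivalents: 12,820 g ÷ 50 g/eq = 256.3 eq.
(b) NaHCO₃ supplies 1 eq per mole → 256.3 mol.
(b) Mass: 256.3 mol × 84 g/mol = 21,530 g.

(a) 100 ppm; (b) 21.5 kg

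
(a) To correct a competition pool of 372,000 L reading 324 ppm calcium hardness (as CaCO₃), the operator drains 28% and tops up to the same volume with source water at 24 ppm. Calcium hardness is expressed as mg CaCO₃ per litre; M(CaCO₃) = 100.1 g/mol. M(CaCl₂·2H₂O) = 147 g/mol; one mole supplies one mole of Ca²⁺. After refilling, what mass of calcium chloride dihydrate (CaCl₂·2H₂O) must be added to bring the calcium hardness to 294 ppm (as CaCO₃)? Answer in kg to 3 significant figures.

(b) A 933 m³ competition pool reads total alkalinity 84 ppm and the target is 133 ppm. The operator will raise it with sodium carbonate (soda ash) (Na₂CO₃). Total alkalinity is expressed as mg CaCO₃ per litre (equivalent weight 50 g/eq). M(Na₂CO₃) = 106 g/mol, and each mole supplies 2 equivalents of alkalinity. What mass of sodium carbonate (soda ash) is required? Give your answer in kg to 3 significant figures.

(a) After draining 28% and refilling: 324 × 0.72 + 24 × 0.28 = 240 ppm.
(a) Deficit to target: 294 − 240 = 54 mg/L.
(a) As CaCO₃: 54 mg/L × 372,000 L = 20,090 g; ÷ 100.1 = 200.7 mol Ca²⁺.
(a) Mass: 200.7 × 147 = 29,500 g.

(b) Volume: 933 m³ = 933,000 L.
(b) Alkalinity to add: (133 − 84) = 49 mg/L as CaCO₃ × 933,000 L = 45,720 g as CaCO₃.
(b) Equivalents: 45,720 g ÷ 50 g/eq = 914.3 eq.
(b) Each mole of Na₂CO₃ supplies 2 eq, so 914.3 / 2 = 457.2 mol.
(b) Mass: 457.2 mol × 106 g/mol = 48,460 g.

(a) 29.5 kg; (b) 48.5 kg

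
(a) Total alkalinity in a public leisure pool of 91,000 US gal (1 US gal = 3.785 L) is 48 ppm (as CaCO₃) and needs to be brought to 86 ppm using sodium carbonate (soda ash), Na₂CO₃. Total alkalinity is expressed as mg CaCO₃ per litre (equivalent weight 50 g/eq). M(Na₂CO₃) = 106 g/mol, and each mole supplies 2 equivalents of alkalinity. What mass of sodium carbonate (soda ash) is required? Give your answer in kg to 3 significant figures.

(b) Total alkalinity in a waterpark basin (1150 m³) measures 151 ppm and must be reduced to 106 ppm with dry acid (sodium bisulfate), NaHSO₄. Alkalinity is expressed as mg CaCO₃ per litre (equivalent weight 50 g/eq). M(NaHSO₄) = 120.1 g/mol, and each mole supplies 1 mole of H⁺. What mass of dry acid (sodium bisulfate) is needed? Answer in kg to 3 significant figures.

(a) 13.9 kg; (b) 124 kg

(a) Volume: 91,000 US gal × 3.785 L/gal = 344,435 L.
(a) Alkalinity to add: (86 − 48) = 38 mg/L as CaCO₃ × 344,435 L = 13,090 g as CaCO₃.
(a) Equivalents: 13,090 g ÷ 50 g/eq = 261.8 eq.
(a) Each mole of Na₂CO₃ supplies 2 eq, so 261.8 / 2 = 130.9 mol.
(a) Mass: 130.9 mol × 106 g/mol = 13,870 g.

(b) Volume: 1150 m³ = 1,150,000 L.
(b) Alkalinity to neutralize: (151 − 106) = 45 mg/L as CaCO₃ × 1,150,000 L = 51,750 g as CaCO₃.
(b) Equivalents of H⁺ required: 51,750 ÷ 50 g/eq = 1035 eq = 1035 mol NaHSO₄.
(b) Mass of NaHSO₄: 1035 × 120.1 = 124,300 g.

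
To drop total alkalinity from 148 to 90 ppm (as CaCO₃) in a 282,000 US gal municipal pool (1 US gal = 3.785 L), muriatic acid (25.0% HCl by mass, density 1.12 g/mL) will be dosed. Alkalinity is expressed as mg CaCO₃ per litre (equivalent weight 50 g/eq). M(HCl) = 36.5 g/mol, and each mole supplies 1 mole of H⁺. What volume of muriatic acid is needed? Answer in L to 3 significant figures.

161 L

Volume: 282,000 US gal × 3.785 L/gal = 1,067,370 L.
Alkalinity to neutralize: (148 − 90) = 58 mg/L as CaCO₃ × 1,067,370 L = 61,910 g as CaCO₃.
Equivalents of H⁺ required: 61,910 ÷ 50 g/eq = 1238 eq = 1238 mol HCl.
Mass of HCl: 1238 × 36.5 = 45,190 g.
Mass of 25.0% solution: 45,190 / 0.25 = 180,800 g.
Volume: 180,800 g ÷ 1.12 g/mL = 161,400 mL.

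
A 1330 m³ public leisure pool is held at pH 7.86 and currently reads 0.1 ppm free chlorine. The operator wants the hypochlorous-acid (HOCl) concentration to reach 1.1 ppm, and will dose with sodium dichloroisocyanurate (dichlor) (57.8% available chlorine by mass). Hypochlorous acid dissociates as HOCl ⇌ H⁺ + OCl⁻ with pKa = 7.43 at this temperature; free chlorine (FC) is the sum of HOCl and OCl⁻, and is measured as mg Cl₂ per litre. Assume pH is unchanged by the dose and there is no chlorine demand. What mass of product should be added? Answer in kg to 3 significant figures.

9.11 kg

Volume: 1330 m³ = 1,330,000 L.
[OCl⁻]/[HOCl] = 10^(pH − pKa) = 10^(7.86 − 7.43) = 2.692; fraction as HOCl = 1/(1 + 2.692) = 0.2709.
Free chlorine required for 1.1 ppm HOCl: 1.1 / 0.2709 = 4.061 ppm.
FC to add: 4.061 − 0.1 = 3.961 mg/L as Cl₂.
Cl₂ equivalent: 3.961 mg/L × 1,330,000 L = 5268 g.
Product at 57.8% available Cl: 5268 / 0.578 = 9114 g.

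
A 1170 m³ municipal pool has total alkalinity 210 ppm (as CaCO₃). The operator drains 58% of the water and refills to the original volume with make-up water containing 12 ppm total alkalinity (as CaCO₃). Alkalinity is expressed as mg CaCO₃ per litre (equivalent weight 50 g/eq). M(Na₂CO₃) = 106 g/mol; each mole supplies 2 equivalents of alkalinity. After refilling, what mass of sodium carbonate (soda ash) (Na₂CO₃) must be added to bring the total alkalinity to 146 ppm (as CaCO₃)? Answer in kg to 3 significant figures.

Volume: 1170 m³ = 1,170,000 L.
After draining 58% and refilling: 210 × 0.42 + 12 × 0.58 = 95.16 ppm.
Deficit to target: 146 − 95.16 = 50.84 mg/L.
As CaCO₃: 50.84 mg/L × 1,170,000 L = 59,480 g; ÷ 50 g/eq ÷ 2 = 594.8 mol Na₂CO₃.
Mass: 594.8 × 106 = 63,050 g.

63.1 kg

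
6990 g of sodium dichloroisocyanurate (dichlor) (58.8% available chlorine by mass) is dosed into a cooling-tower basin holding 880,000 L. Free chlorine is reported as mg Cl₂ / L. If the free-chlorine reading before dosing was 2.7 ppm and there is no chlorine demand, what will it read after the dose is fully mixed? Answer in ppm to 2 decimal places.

Available chlorine delivered: 6990 g × 0.588 = 4110 g as Cl₂.
Concentration rise: 4110 g / 880,000 L = 4.671 mg/L = 4.67 ppm.
Final FC: 2.7 + 4.67 = 7.37 ppm.

7.37 ppm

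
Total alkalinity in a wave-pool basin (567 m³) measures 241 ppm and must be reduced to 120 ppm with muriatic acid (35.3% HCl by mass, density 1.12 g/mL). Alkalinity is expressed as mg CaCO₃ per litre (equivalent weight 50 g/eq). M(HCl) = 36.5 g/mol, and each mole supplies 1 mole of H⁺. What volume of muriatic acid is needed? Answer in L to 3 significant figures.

Volume: 567 m³ = 567,000 L.
Alkalinity to neutralize: (241 − 120) = 121 mg/L as CaCO₃ × 567,000 L = 68,610 g as CaCO₃.
Equivalents of H⁺ required: 68,610 ÷ 50 g/eq = 1372 eq = 1372 mol HCl.
Mass of HCl: 1372 × 36.5 = 50,080 g.
Mass of 35.3% solution: 50,080 / 0.353 = 141,900 g.
Volume: 141,900 g ÷ 1.12 g/mL = 126,700 mL.

127 L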